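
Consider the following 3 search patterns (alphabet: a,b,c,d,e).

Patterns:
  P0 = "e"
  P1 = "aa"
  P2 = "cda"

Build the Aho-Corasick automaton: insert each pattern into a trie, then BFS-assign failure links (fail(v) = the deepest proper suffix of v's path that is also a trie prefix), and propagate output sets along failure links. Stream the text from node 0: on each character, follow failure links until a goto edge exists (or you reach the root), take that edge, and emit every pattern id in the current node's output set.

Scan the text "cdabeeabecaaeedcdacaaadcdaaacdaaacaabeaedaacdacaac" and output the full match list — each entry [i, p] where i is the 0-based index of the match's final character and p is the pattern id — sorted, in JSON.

Build:
Trie (insert patterns):
  n0 'ε': a→2 c→4 e→1
  n1 'e': ·  ←P0
  n2 'a': a→3
  n3 'aa': ·  ←P1
  n4 'c': d→5
  n5 'cd': a→6
  n6 'cda': ·  ←P2

Failure links (BFS by depth):
  fail(1) 'e': from fail(0)=0 chase 'e': 0 ⇒ 0;  out={0}∪out(0)={0}
  fail(2) 'a': from fail(0)=0 chase 'a': 0 ⇒ 0;  out=∅∪out(0)=∅
  fail(4) 'c': from fail(0)=0 chase 'c': 0 ⇒ 0;  out=∅∪out(0)=∅
  fail(3) 'aa': from fail(2)=0 chase 'a': 0 ⇒ 2;  out={1}∪out(2)={1}
  fail(5) 'cd': from fail(4)=0 chase 'd': 0 ⇒ 0;  out=∅∪out(0)=∅
  fail(6) 'cda': from fail(5)=0 chase 'a': 0 ⇒ 2;  out={2}∪out(2)={2}

Scan:
[0] read 'c'  n0⇒n4
[1] read 'd'  n4⇒n5
[2] read 'a'  n5⇒n6  ** P2@[0:2]
[3] read 'b'  n6⇒n0 ·f
[4] read 'e'  n0⇒n1  ** P0@[4:4]
[5] read 'e'  n1⇒n1 ·f  ** P0@[5:5]
[6] read 'a'  n1⇒n2 ·f
[7] read 'b'  n2⇒n0 ·f
[8] read 'e'  n0⇒n1  ** P0@[8:8]
[9] read 'c'  n1⇒n4 ·f
[10] read 'a'  n4⇒n2 ·f
[11] read 'a'  n2⇒n3  ** P1@[10:11]
[12] read 'e'  n3⇒n1 ·f  ** P0@[12:12]
[13] read 'e'  n1⇒n1 ·f  ** P0@[13:13]
[14] read 'd'  n1⇒n0 ·f
[15] read 'c'  n0⇒n4
[16] read 'd'  n4⇒n5
[17] read 'a'  n5⇒n6  ** P2@[15:17]
[18] read 'c'  n6⇒n4 ·f
[19] read 'a'  n4⇒n2 ·f
[20] read 'a'  n2⇒n3  ** P1@[19:20]
[21] read 'a'  n3⇒n3 ·f  ** P1@[20:21]
[22] read 'd'  n3⇒n0 ·f
[23] read 'c'  n0⇒n4
[24] read 'd'  n4⇒n5
[25] read 'a'  n5⇒n6  ** P2@[23:25]
[26] read 'a'  n6⇒n3 ·f  ** P1@[25:26]
[27] read 'a'  n3⇒n3 ·f  ** P1@[26:27]
[28] read 'c'  n3⇒n4 ·f
[29] read 'd'  n4⇒n5
[30] read 'a'  n5⇒n6  ** P2@[28:30]
[31] read 'a'  n6⇒n3 ·f  ** P1@[30:31]
[32] read 'a'  n3⇒n3 ·f  ** P1@[31:32]
[33] read 'c'  n3⇒n4 ·f
[34] read 'a'  n4⇒n2 ·f
[35] read 'a'  n2⇒n3  ** P1@[34:35]
[36] read 'b'  n3⇒n0 ·f
[37] read 'e'  n0⇒n1  ** P0@[37:37]
[38] read 'a'  n1⇒n2 ·f
[39] read 'e'  n2⇒n1 ·f  ** P0@[39:39]
[40] read 'd'  n1⇒n0 ·f
[41] read 'a'  n0⇒n2
[42] read 'a'  n2⇒n3  ** P1@[41:42]
[43] read 'c'  n3⇒n4 ·f
[44] read 'd'  n4⇒n5
[45] read 'a'  n5⇒n6  ** P2@[43:45]
[46] read 'c'  n6⇒n4 ·f
[47] read 'a'  n4⇒n2 ·f
[48] read 'a'  n2⇒n3  ** P1@[47:48]
[49] read 'c'  n3⇒n4 ·f

Result: [[2,2],[4,0],[5,0],[8,0],[11,1],[12,0],[13,0],[17,2],[20,1],[21,1],[25,2],[26,1],[27,1],[30,2],[31,1],[32,1],[35,1],[37,0],[39,0],[42,1],[45,2],[48,1]]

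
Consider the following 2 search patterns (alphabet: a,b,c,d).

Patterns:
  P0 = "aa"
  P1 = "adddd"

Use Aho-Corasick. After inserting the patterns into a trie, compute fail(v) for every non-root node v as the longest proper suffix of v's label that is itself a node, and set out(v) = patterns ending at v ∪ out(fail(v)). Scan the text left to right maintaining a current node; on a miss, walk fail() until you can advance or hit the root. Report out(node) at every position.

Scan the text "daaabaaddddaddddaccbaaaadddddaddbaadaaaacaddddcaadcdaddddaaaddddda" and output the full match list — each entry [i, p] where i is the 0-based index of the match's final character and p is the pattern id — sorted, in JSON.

Build automaton:
Trie nodes:
  n0 'ε': a→1
  n1 'a': a→2 d→3
  n2 'aa': ·  ←P0
  n3 'ad': d→4
  n4 'add': d→5
  n5 'addd': d→6
  n6 'adddd': ·  ←P1

Failure links (BFS by depth):
  n1('a'): parent n0 fail=0; on 'a' 0 → fail=0;  out ∅∪∅=∅
  n2('aa'): parent n1 fail=0; on 'a' 0 → fail=1;  out {0}∪∅={0}
  n3('ad'): parent n1 fail=0; on 'd' 0 → fail=0;  out ∅∪∅=∅
  n4('add'): parent n3 fail=0; on 'd' 0 → fail=0;  out ∅∪∅=∅
  n5('addd'): parent n4 fail=0; on 'd' 0 → fail=0;  out ∅∪∅=∅
  n6('adddd'): parent n5 fail=0; on 'd' 0 → fail=0;  out {1}∪∅={1}

Scan:
[0] read 'd'  n0⇒n0
[1] read 'a'  n0⇒n1
[2] read 'a'  n1⇒n2  → match P0@[1:2]
[3] read 'a'  n2⇒n2 (fail-walked)  → match P0@[2:3]
[4] read 'b'  n2⇒n0 (fail-walked)
[5] read 'a'  n0⇒n1
[6] read 'a'  n1⇒n2  → match P0@[5:6]
[7] read 'd'  n2⇒n3 (fail-walked)
[8] read 'd'  n3⇒n4
[9] read 'd'  n4⇒n5
[10] read 'd'  n5⇒n6  → match P1@[6:10]
[11] read 'a'  n6⇒n1 (fail-walked)
[12] read 'd'  n1⇒n3
[13] read 'd'  n3⇒n4
[14] read 'd'  n4⇒n5
[15] read 'd'  n5⇒n6  → match P1@[11:15]
[16] read 'a'  n6⇒n1 (fail-walked)
[17] read 'c'  n1⇒n0 (fail-walked)
[18] read 'c'  n0⇒n0
[19] read 'b'  n0⇒n0
[20] read 'a'  n0⇒n1
[21] read 'a'  n1⇒n2  → match P0@[20:21]
[22] read 'a'  n2⇒n2 (fail-walked)  → match P0@[21:22]
[23] read 'a'  n2⇒n2 (fail-walked)  → match P0@[22:23]
[24] read 'd'  n2⇒n3 (fail-walked)
[25] read 'd'  n3⇒n4
[26] read 'd'  n4⇒n5
[27] read 'd'  n5⇒n6  → match P1@[23:27]
[28] read 'd'  n6⇒n0 (fail-walked)
[29] read 'a'  n0⇒n1
[30] read 'd'  n1⇒n3
[31] read 'd'  n3⇒n4
[32] read 'b'  n4⇒n0 (fail-walked)
[33] read 'a'  n0⇒n1
[34] read 'a'  n1⇒n2  → match P0@[33:34]
[35] read 'd'  n2⇒n3 (fail-walked)
[36] read 'a'  n3⇒n1 (fail-walked)
[37] read 'a'  n1⇒n2  → match P0@[36:37]
[38] read 'a'  n2⇒n2 (fail-walked)  → match P0@[37:38]
[39] read 'a'  n2⇒n2 (fail-walked)  → match P0@[38:39]
[40] read 'c'  n2⇒n0 (fail-walked)
[41] read 'a'  n0⇒n1
[42] read 'd'  n1⇒n3
[43] read 'd'  n3⇒n4
[44] read 'd'  n4⇒n5
[45] read 'd'  n5⇒n6  → match P1@[41:45]
[46] read 'c'  n6⇒n0 (fail-walked)
[47] read 'a'  n0⇒n1
[48] read 'a'  n1⇒n2  → match P0@[47:48]
[49] read 'd'  n2⇒n3 (fail-walked)
[50] read 'c'  n3⇒n0 (fail-walked)
[51] read 'd'  n0⇒n0
[52] read 'a'  n0⇒n1
[53] read 'd'  n1⇒n3
[54] read 'd'  n3⇒n4
[55] read 'd'  n4⇒n5
[56] read 'd'  n5⇒n6  → match P1@[52:56]
[57] read 'a'  n6⇒n1 (fail-walked)
[58] read 'a'  n1⇒n2  → match P0@[57:58]
[59] read 'a'  n2⇒n2 (fail-walked)  → match P0@[58:59]
[60] read 'd'  n2⇒n3 (fail-walked)
[61] read 'd'  n3⇒n4
[62] read 'd'  n4⇒n5
[63] read 'd'  n5⇒n6  → match P1@[59:63]
[64] read 'd'  n6⇒n0 (fail-walked)
[65] read 'a'  n0⇒n1

Matches: [[2,0],[3,0],[6,0],[10,1],[15,1],[21,0],[22,0],[23,0],[27,1],[34,0],[37,0],[38,0],[39,0],[45,1],[48,0],[56,1],[58,0],[59,0],[63,1]]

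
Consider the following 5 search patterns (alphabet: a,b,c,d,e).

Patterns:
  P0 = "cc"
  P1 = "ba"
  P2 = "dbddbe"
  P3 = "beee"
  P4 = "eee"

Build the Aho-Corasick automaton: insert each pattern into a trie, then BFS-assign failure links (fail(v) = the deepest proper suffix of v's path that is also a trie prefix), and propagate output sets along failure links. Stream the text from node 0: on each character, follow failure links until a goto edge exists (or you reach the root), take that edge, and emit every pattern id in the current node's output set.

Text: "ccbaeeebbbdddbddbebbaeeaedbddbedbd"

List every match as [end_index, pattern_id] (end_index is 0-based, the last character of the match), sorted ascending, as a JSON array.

Build automaton:
Trie (insert patterns):
  n0 'ε': b→3 c→1 d→5 e→14
  n1 'c': c→2
  n2 'cc': ·  [P0 ends]
  n3 'b': a→4 e→11
  n4 'ba': ·  [P1 ends]
  n5 'd': b→6
  n6 'db': d→7
  n7 'dbd': d→8
  n8 'dbdd': b→9
  n9 'dbddb': e→10
  n10 'dbddbe': ·  [P2 ends]
  n11 'be': e→12
  n12 'bee': e→13
  n13 'beee': ·  [P3 ends]
  n14 'e': e→15
  n15 'ee': e→16
  n16 'eee': ·  [P4 ends]

BFS fail/out derivation:
  n1('c'): parent n0 fail=0; on 'c' 0 → fail=0;  out ∅∪∅=∅
  n3('b'): parent n0 fail=0; on 'b' 0 → fail=0;  out ∅∪∅=∅
  n5('d'): parent n0 fail=0; on 'd' 0 → fail=0;  out ∅∪∅=∅
  n14('e'): parent n0 fail=0; on 'e' 0 → fail=0;  out ∅∪∅=∅
  n2('cc'): parent n1 fail=0; on 'c' 0 → fail=1;  out {0}∪∅={0}
  n4('ba'): parent n3 fail=0; on 'a' 0 → fail=0;  out {1}∪∅={1}
  n6('db'): parent n5 fail=0; on 'b' 0 → fail=3;  out ∅∪∅=∅
  n11('be'): parent n3 fail=0; on 'e' 0 → fail=14;  out ∅∪∅=∅
  n15('ee'): parent n14 fail=0; on 'e' 0 → fail=14;  out ∅∪∅=∅
  n7('dbd'): parent n6 fail=3; on 'd' 3→0 → fail=5;  out ∅∪∅=∅
  n12('bee'): parent n11 fail=14; on 'e' 14 → fail=15;  out ∅∪∅=∅
  n16('eee'): parent n15 fail=14; on 'e' 14 → fail=15;  out {4}∪∅={4}
  n8('dbdd'): parent n7 fail=5; on 'd' 5→0 → fail=5;  out ∅∪∅=∅
  n13('beee'): parent n12 fail=15; on 'e' 15 → fail=16;  out {3}∪{4}={3,4}
  n9('dbddb'): parent n8 fail=5; on 'b' 5 → fail=6;  out ∅∪∅=∅
  n10('dbddbe'): parent n9 fail=6; on 'e' 6→3 → fail=11;  out {2}∪∅={2}

Text stream:
pos 0 'c': at 1
pos 1 'c': at 2  ** P0@[0:1]
pos 2 'b': at 3 ·f
pos 3 'a': at 4  ** P1@[2:3]
pos 4 'e': at 14 ·f
pos 5 'e': at 15
pos 6 'e': at 16  ** P4@[4:6]
pos 7 'b': at 3 ·f
pos 8 'b': at 3 ·f
pos 9 'b': at 3 ·f
pos 10 'd': at 5 ·f
pos 11 'd': at 5 ·f
pos 12 'd': at 5 ·f
pos 13 'b': at 6
pos 14 'd': at 7
pos 15 'd': at 8
pos 16 'b': at 9
pos 17 'e': at 10  ** P2@[12:17]
pos 18 'b': at 3 ·f
pos 19 'b': at 3 ·f
pos 20 'a': at 4  ** P1@[19:20]
pos 21 'e': at 14 ·f
pos 22 'e': at 15
pos 23 'a': at 0 ·f
pos 24 'e': at 14
pos 25 'd': at 5 ·f
pos 26 'b': at 6
pos 27 'd': at 7
pos 28 'd': at 8
pos 29 'b': at 9
pos 30 'e': at 10  ** P2@[25:30]
pos 31 'd': at 5 ·f
pos 32 'b': at 6
pos 33 'd': at 7

Result: [[1,0],[3,1],[6,4],[17,2],[20,1],[30,2]]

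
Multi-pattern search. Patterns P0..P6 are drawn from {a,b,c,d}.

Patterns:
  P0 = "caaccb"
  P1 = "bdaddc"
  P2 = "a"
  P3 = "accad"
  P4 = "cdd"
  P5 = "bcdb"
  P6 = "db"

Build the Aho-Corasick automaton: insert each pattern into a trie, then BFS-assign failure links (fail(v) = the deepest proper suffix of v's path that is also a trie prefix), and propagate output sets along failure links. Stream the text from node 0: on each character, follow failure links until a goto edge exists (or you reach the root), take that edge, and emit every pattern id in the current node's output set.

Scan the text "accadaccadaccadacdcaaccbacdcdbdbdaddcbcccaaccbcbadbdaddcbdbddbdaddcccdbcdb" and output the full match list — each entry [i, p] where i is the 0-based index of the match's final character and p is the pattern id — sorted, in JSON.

Build:
Trie nodes:
  0='ε' goto a→13 b→7 c→1 d→23
  1='c' goto a→2 d→18
  2='ca' goto a→3
  3='caa' goto c→4
  4='caac' goto c→5
  5='caacc' goto b→6
  6='caaccb' goto ·  [P0 ends]
  7='b' goto c→20 d→8
  8='bd' goto a→9
  9='bda' goto d→10
  10='bdad' goto d→11
  11='bdadd' goto c→12
  12='bdaddc' goto ·  [P1 ends]
  13='a' goto c→14  [P2 ends]
  14='ac' goto c→15
  15='acc' goto a→16
  16='acca' goto d→17
  17='accad' goto ·  [P3 ends]
  18='cd' goto d→19
  19='cdd' goto ·  [P4 ends]
  20='bc' goto d→21
  21='bcd' goto b→22
  22='bcdb' goto ·  [P5 ends]
  23='d' goto b→24
  24='db' goto ·  [P6 ends]

BFS fail/out derivation:
  fail(1) 'c': from fail(0)=0 chase 'c': 0 ⇒ 0;  out=∅∪out(0)=∅
  fail(7) 'b': from fail(0)=0 chase 'b': 0 ⇒ 0;  out=∅∪out(0)=∅
  fail(13) 'a': from fail(0)=0 chase 'a': 0 ⇒ 0;  out={2}∪out(0)={2}
  fail(23) 'd': from fail(0)=0 chase 'd': 0 ⇒ 0;  out=∅∪out(0)=∅
  fail(2) 'ca': from fail(1)=0 chase 'a': 0 ⇒ 13;  out=∅∪out(13)={2}
  fail(8) 'bd': from fail(7)=0 chase 'd': 0 ⇒ 23;  out=∅∪out(23)=∅
  fail(14) 'ac': from fail(13)=0 chase 'c': 0 ⇒ 1;  out=∅∪out(1)=∅
  fail(18) 'cd': from fail(1)=0 chase 'd': 0 ⇒ 23;  out=∅∪out(23)=∅
  fail(20) 'bc': from fail(7)=0 chase 'c': 0 ⇒ 1;  out=∅∪out(1)=∅
  fail(24) 'db': from fail(23)=0 chase 'b': 0 ⇒ 7;  out={6}∪out(7)={6}
  fail(3) 'caa': from fail(2)=13 chase 'a': 13→0 ⇒ 13;  out=∅∪out(13)={2}
  fail(9) 'bda': from fail(8)=23 chase 'a': 23→0 ⇒ 13;  out=∅∪out(13)={2}
  fail(15) 'acc': from fail(14)=1 chase 'c': 1→0 ⇒ 1;  out=∅∪out(1)=∅
  fail(19) 'cdd': from fail(18)=23 chase 'd': 23→0 ⇒ 23;  out={4}∪out(23)={4}
  fail(21) 'bcd': from fail(20)=1 chase 'd': 1 ⇒ 18;  out=∅∪out(18)=∅
  fail(4) 'caac': from fail(3)=13 chase 'c': 13 ⇒ 14;  out=∅∪out(14)=∅
  fail(10) 'bdad': from fail(9)=13 chase 'd': 13→0 ⇒ 23;  out=∅∪out(23)=∅
  fail(16) 'acca': from fail(15)=1 chase 'a': 1 ⇒ 2;  out=∅∪out(2)={2}
  fail(22) 'bcdb': from fail(21)=18 chase 'b': 18→23 ⇒ 24;  out={5}∪out(24)={5,6}
  fail(5) 'caacc': from fail(4)=14 chase 'c': 14 ⇒ 15;  out=∅∪out(15)=∅
  fail(11) 'bdadd': from fail(10)=23 chase 'd': 23→0 ⇒ 23;  out=∅∪out(23)=∅
  fail(17) 'accad': from fail(16)=2 chase 'd': 2→13→0 ⇒ 23;  out={3}∪out(23)={3}
  fail(6) 'caaccb': from fail(5)=15 chase 'b': 15→1→0 ⇒ 7;  out={0}∪out(7)={0}
  fail(12) 'bdaddc': from fail(11)=23 chase 'c': 23→0 ⇒ 1;  out={1}∪out(1)={1}

Scan:
pos 0 'a': at 13  emit P2@[0:0]
pos 1 'c': at 14
pos 2 'c': at 15
pos 3 'a': at 16  emit P2@[3:3]
pos 4 'd': at 17  emit P3@[0:4]
pos 5 'a': at 13 ·f  emit P2@[5:5]
pos 6 'c': at 14
pos 7 'c': at 15
pos 8 'a': at 16  emit P2@[8:8]
pos 9 'd': at 17  emit P3@[5:9]
pos 10 'a': at 13 ·f  emit P2@[10:10]
pos 11 'c': at 14
pos 12 'c': at 15
pos 13 'a': at 16  emit P2@[13:13]
pos 14 'd': at 17  emit P3@[10:14]
pos 15 'a': at 13 ·f  emit P2@[15:15]
pos 16 'c': at 14
pos 17 'd': at 18 ·f
pos 18 'c': at 1 ·f
pos 19 'a': at 2  emit P2@[19:19]
pos 20 'a': at 3  emit P2@[20:20]
pos 21 'c': at 4
pos 22 'c': at 5
pos 23 'b': at 6  emit P0@[18:23]
pos 24 'a': at 13 ·f  emit P2@[24:24]
pos 25 'c': at 14
pos 26 'd': at 18 ·f
pos 27 'c': at 1 ·f
pos 28 'd': at 18
pos 29 'b': at 24 ·f  emit P6@[28:29]
pos 30 'd': at 8 ·f
pos 31 'b': at 24 ·f  emit P6@[30:31]
pos 32 'd': at 8 ·f
pos 33 'a': at 9  emit P2@[33:33]
pos 34 'd': at 10
pos 35 'd': at 11
pos 36 'c': at 12  emit P1@[31:36]
pos 37 'b': at 7 ·f
pos 38 'c': at 20
pos 39 'c': at 1 ·f
pos 40 'c': at 1 ·f
pos 41 'a': at 2  emit P2@[41:41]
pos 42 'a': at 3  emit P2@[42:42]
pos 43 'c': at 4
pos 44 'c': at 5
pos 45 'b': at 6  emit P0@[40:45]
pos 46 'c': at 20 ·f
pos 47 'b': at 7 ·f
pos 48 'a': at 13 ·f  emit P2@[48:48]
pos 49 'd': at 23 ·f
pos 50 'b': at 24  emit P6@[49:50]
pos 51 'd': at 8 ·f
pos 52 'a': at 9  emit P2@[52:52]
pos 53 'd': at 10
pos 54 'd': at 11
pos 55 'c': at 12  emit P1@[50:55]
pos 56 'b': at 7 ·f
pos 57 'd': at 8
pos 58 'b': at 24 ·f  emit P6@[57:58]
pos 59 'd': at 8 ·f
pos 60 'd': at 23 ·f
pos 61 'b': at 24  emit P6@[60:61]
pos 62 'd': at 8 ·f
pos 63 'a': at 9  emit P2@[63:63]
pos 64 'd': at 10
pos 65 'd': at 11
pos 66 'c': at 12  emit P1@[61:66]
pos 67 'c': at 1 ·f
pos 68 'c': at 1 ·f
pos 69 'd': at 18
pos 70 'b': at 24 ·f  emit P6@[69:70]
pos 71 'c': at 20 ·f
pos 72 'd': at 21
pos 73 'b': at 22  emit P5@[70:73],P6@[72:73]

Matches: [[0,2],[3,2],[4,3],[5,2],[8,2],[9,3],[10,2],[13,2],[14,3],[15,2],[19,2],[20,2],[23,0],[24,2],[29,6],[31,6],[33,2],[36,1],[41,2],[42,2],[45,0],[48,2],[50,6],[52,2],[55,1],[58,6],[61,6],[63,2],[66,1],[70,6],[73,5],[73,6]]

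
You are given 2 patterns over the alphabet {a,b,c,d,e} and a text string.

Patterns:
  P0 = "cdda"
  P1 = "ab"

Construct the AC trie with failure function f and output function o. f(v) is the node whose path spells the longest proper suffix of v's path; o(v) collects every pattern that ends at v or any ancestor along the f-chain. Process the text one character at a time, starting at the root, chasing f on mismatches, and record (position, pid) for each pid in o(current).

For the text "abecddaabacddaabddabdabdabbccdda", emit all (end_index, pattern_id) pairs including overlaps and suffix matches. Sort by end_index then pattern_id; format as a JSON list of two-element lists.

Construct AC machine:
Trie nodes:
  n0 'ε': a→5 c→1
  n1 'c': d→2
  n2 'cd': d→3
  n3 'cdd': a→4
  n4 'cdda': ·  [P0 ends]
  n5 'a': b→6
  n6 'ab': ·  [P1 ends]

BFS fail/out derivation:
  n1('c'): parent n0 fail=0; on 'c' 0 → fail=0;  out ∅∪∅=∅
  n5('a'): parent n0 fail=0; on 'a' 0 → fail=0;  out ∅∪∅=∅
  n2('cd'): parent n1 fail=0; on 'd' 0 → fail=0;  out ∅∪∅=∅
  n6('ab'): parent n5 fail=0; on 'b' 0 → fail=0;  out {1}∪∅={1}
  n3('cdd'): parent n2 fail=0; on 'd' 0 → fail=0;  out ∅∪∅=∅
  n4('cdda'): parent n3 fail=0; on 'a' 0 → fail=5;  out {0}∪∅={0}

Text stream:
pos 0 'a': at 5
pos 1 'b': at 6  ** P1@[0:1]
pos 2 'e': at 0 ·f
pos 3 'c': at 1
pos 4 'd': at 2
pos 5 'd': at 3
pos 6 'a': at 4  ** P0@[3:6]
pos 7 'a': at 5 ·f
pos 8 'b': at 6  ** P1@[7:8]
pos 9 'a': at 5 ·f
pos 10 'c': at 1 ·f
pos 11 'd': at 2
pos 12 'd': at 3
pos 13 'a': at 4  ** P0@[10:13]
pos 14 'a': at 5 ·f
pos 15 'b': at 6  ** P1@[14:15]
pos 16 'd': at 0 ·f
pos 17 'd': at 0
pos 18 'a': at 5
pos 19 'b': at 6  ** P1@[18:19]
pos 20 'd': at 0 ·f
pos 21 'a': at 5
pos 22 'b': at 6  ** P1@[21:22]
pos 23 'd': at 0 ·f
pos 24 'a': at 5
pos 25 'b': at 6  ** P1@[24:25]
pos 26 'b': at 0 ·f
pos 27 'c': at 1
pos 28 'c': at 1 ·f
pos 29 'd': at 2
pos 30 'd': at 3
pos 31 'a': at 4  ** P0@[28:31]

Matches: [[1,1],[6,0],[8,1],[13,0],[15,1],[19,1],[22,1],[25,1],[31,0]]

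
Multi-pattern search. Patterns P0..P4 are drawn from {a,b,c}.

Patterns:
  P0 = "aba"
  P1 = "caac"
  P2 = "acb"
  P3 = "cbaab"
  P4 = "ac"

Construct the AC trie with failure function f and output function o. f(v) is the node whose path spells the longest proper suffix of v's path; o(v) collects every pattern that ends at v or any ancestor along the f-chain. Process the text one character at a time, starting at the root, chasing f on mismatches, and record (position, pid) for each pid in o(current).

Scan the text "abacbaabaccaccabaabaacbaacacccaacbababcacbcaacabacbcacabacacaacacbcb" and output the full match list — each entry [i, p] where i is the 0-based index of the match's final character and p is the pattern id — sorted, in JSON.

Construct AC machine:
Trie (insert patterns):
  n0 'ε': a→1 c→4
  n1 'a': b→2 c→8
  n2 'ab': a→3
  n3 'aba': ·  [P0 ends]
  n4 'c': a→5 b→10
  n5 'ca': a→6
  n6 'caa': c→7
  n7 'caac': ·  [P1 ends]
  n8 'ac': b→9  [P4 ends]
  n9 'acb': ·  [P2 ends]
  n10 'cb': a→11
  n11 'cba': a→12
  n12 'cbaa': b→13
  n13 'cbaab': ·  [P3 ends]

BFS fail/out derivation:
  n1('a'): parent n0 fail=0; on 'a' 0 → fail=0;  out ∅∪∅=∅
  n4('c'): parent n0 fail=0; on 'c' 0 → fail=0;  out ∅∪∅=∅
  n2('ab'): parent n1 fail=0; on 'b' 0 → fail=0;  out ∅∪∅=∅
  n5('ca'): parent n4 fail=0; on 'a' 0 → fail=1;  out ∅∪∅=∅
  n8('ac'): parent n1 fail=0; on 'c' 0 → fail=4;  out {4}∪∅={4}
  n10('cb'): parent n4 fail=0; on 'b' 0 → fail=0;  out ∅∪∅=∅
  n3('aba'): parent n2 fail=0; on 'a' 0 → fail=1;  out {0}∪∅={0}
  n6('caa'): parent n5 fail=1; on 'a' 1→0 → fail=1;  out ∅∪∅=∅
  n9('acb'): parent n8 fail=4; on 'b' 4 → fail=10;  out {2}∪∅={2}
  n11('cba'): parent n10 fail=0; on 'a' 0 → fail=1;  out ∅∪∅=∅
  n7('caac'): parent n6 fail=1; on 'c' 1 → fail=8;  out {1}∪{4}={1,4}
  n12('cbaa'): parent n11 fail=1; on 'a' 1→0 → fail=1;  out ∅∪∅=∅
  n13('cbaab'): parent n12 fail=1; on 'b' 1 → fail=2;  out {3}∪∅={3}

Text stream:
i=0 'a': node 0→1
i=1 'b': node 1→2
i=2 'a': node 2→3  → match P0@[0:2]
i=3 'c': node 3→8 ·f  → match P4@[2:3]
i=4 'b': node 8→9  → match P2@[2:4]
i=5 'a': node 9→11 ·f
i=6 'a': node 11→12
i=7 'b': node 12→13  → match P3@[3:7]
i=8 'a': node 13→3 ·f  → match P0@[6:8]
i=9 'c': node 3→8 ·f  → match P4@[8:9]
i=10 'c': node 8→4 ·f
i=11 'a': node 4→5
i=12 'c': node 5→8 ·f  → match P4@[11:12]
i=13 'c': node 8→4 ·f
i=14 'a': node 4→5
i=15 'b': node 5→2 ·f
i=16 'a': node 2→3  → match P0@[14:16]
i=17 'a': node 3→1 ·f
i=18 'b': node 1→2
i=19 'a': node 2→3  → match P0@[17:19]
i=20 'a': node 3→1 ·f
i=21 'c': node 1→8  → match P4@[20:21]
i=22 'b': node 8→9  → match P2@[20:22]
i=23 'a': node 9→11 ·f
i=24 'a': node 11→12
i=25 'c': node 12→8 ·f  → match P4@[24:25]
i=26 'a': node 8→5 ·f
i=27 'c': node 5→8 ·f  → match P4@[26:27]
i=28 'c': node 8→4 ·f
i=29 'c': node 4→4 ·f
i=30 'a': node 4→5
i=31 'a': node 5→6
i=32 'c': node 6→7  → match P1@[29:32],P4@[31:32]
i=33 'b': node 7→9 ·f  → match P2@[31:33]
i=34 'a': node 9→11 ·f
i=35 'b': node 11→2 ·f
i=36 'a': node 2→3  → match P0@[34:36]
i=37 'b': node 3→2 ·f
i=38 'c': node 2→4 ·f
i=39 'a': node 4→5
i=40 'c': node 5→8 ·f  → match P4@[39:40]
i=41 'b': node 8→9  → match P2@[39:41]
i=42 'c': node 9→4 ·f
i=43 'a': node 4→5
i=44 'a': node 5→6
i=45 'c': node 6→7  → match P1@[42:45],P4@[44:45]
i=46 'a': node 7→5 ·f
i=47 'b': node 5→2 ·f
i=48 'a': node 2→3  → match P0@[46:48]
i=49 'c': node 3→8 ·f  → match P4@[48:49]
i=50 'b': node 8→9  → match P2@[48:50]
i=51 'c': node 9→4 ·f
i=52 'a': node 4→5
i=53 'c': node 5→8 ·f  → match P4@[52:53]
i=54 'a': node 8→5 ·f
i=55 'b': node 5→2 ·f
i=56 'a': node 2→3  → match P0@[54:56]
i=57 'c': node 3→8 ·f  → match P4@[56:57]
i=58 'a': node 8→5 ·f
i=59 'c': node 5→8 ·f  → match P4@[58:59]
i=60 'a': node 8→5 ·f
i=61 'a': node 5→6
i=62 'c': node 6→7  → match P1@[59:62],P4@[61:62]
i=63 'a': node 7→5 ·f
i=64 'c': node 5→8 ·f  → match P4@[63:64]
i=65 'b': node 8→9  → match P2@[63:65]
i=66 'c': node 9→4 ·f
i=67 'b': node 4→10

All matches (sorted): [[2,0],[3,4],[4,2],[7,3],[8,0],[9,4],[12,4],[16,0],[19,0],[21,4],[22,2],[25,4],[27,4],[32,1],[32,4],[33,2],[36,0],[40,4],[41,2],[45,1],[45,4],[48,0],[49,4],[50,2],[53,4],[56,0],[57,4],[59,4],[62,1],[62,4],[64,4],[65,2]]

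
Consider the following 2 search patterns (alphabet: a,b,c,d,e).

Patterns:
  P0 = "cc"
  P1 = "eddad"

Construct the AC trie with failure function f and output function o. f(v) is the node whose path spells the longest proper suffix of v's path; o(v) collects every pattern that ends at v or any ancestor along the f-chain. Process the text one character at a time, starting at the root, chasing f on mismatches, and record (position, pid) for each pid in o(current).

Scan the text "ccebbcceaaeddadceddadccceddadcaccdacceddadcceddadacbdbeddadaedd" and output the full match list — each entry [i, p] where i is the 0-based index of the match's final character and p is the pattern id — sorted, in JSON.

Construct AC machine:
Trie (insert patterns):
  0='ε' goto c→1 e→3
  1='c' goto c→2
  2='cc' goto ·  ←P0
  3='e' goto d→4
  4='ed' goto d→5
  5='edd' goto a→6
  6='edda' goto d→7
  7='eddad' goto ·  ←P1

BFS fail/out derivation:
  n1('c'): parent n0 fail=0; on 'c' 0 → fail=0;  out ∅∪∅=∅
  n3('e'): parent n0 fail=0; on 'e' 0 → fail=0;  out ∅∪∅=∅
  n2('cc'): parent n1 fail=0; on 'c' 0 → fail=1;  out {0}∪∅={0}
  n4('ed'): parent n3 fail=0; on 'd' 0 → fail=0;  out ∅∪∅=∅
  n5('edd'): parent n4 fail=0; on 'd' 0 → fail=0;  out ∅∪∅=∅
  n6('edda'): parent n5 fail=0; on 'a' 0 → fail=0;  out ∅∪∅=∅
  n7('eddad'): parent n6 fail=0; on 'd' 0 → fail=0;  out {1}∪∅={1}

Run:
[0] read 'c'  n0⇒n1
[1] read 'c'  n1⇒n2  emit P0@[0:1]
[2] read 'e'  n2⇒n3 (fail-walked)
[3] read 'b'  n3⇒n0 (fail-walked)
[4] read 'b'  n0⇒n0
[5] read 'c'  n0⇒n1
[6] read 'c'  n1⇒n2  emit P0@[5:6]
[7] read 'e'  n2⇒n3 (fail-walked)
[8] read 'a'  n3⇒n0 (fail-walked)
[9] read 'a'  n0⇒n0
[10] read 'e'  n0⇒n3
[11] read 'd'  n3⇒n4
[12] read 'd'  n4⇒n5
[13] read 'a'  n5⇒n6
[14] read 'd'  n6⇒n7  emit P1@[10:14]
[15] read 'c'  n7⇒n1 (fail-walked)
[16] read 'e'  n1⇒n3 (fail-walked)
[17] read 'd'  n3⇒n4
[18] read 'd'  n4⇒n5
[19] read 'a'  n5⇒n6
[20] read 'd'  n6⇒n7  emit P1@[16:20]
[21] read 'c'  n7⇒n1 (fail-walked)
[22] read 'c'  n1⇒n2  emit P0@[21:22]
[23] read 'c'  n2⇒n2 (fail-walked)  emit P0@[22:23]
[24] read 'e'  n2⇒n3 (fail-walked)
[25] read 'd'  n3⇒n4
[26] read 'd'  n4⇒n5
[27] read 'a'  n5⇒n6
[28] read 'd'  n6⇒n7  emit P1@[24:28]
[29] read 'c'  n7⇒n1 (fail-walked)
[30] read 'a'  n1⇒n0 (fail-walked)
[31] read 'c'  n0⇒n1
[32] read 'c'  n1⇒n2  emit P0@[31:32]
[33] read 'd'  n2⇒n0 (fail-walked)
[34] read 'a'  n0⇒n0
[35] read 'c'  n0⇒n1
[36] read 'c'  n1⇒n2  emit P0@[35:36]
[37] read 'e'  n2⇒n3 (fail-walked)
[38] read 'd'  n3⇒n4
[39] read 'd'  n4⇒n5
[40] read 'a'  n5⇒n6
[41] read 'd'  n6⇒n7  emit P1@[37:41]
[42] read 'c'  n7⇒n1 (fail-walked)
[43] read 'c'  n1⇒n2  emit P0@[42:43]
[44] read 'e'  n2⇒n3 (fail-walked)
[45] read 'd'  n3⇒n4
[46] read 'd'  n4⇒n5
[47] read 'a'  n5⇒n6
[48] read 'd'  n6⇒n7  emit P1@[44:48]
[49] read 'a'  n7⇒n0 (fail-walked)
[50] read 'c'  n0⇒n1
[51] read 'b'  n1⇒n0 (fail-walked)
[52] read 'd'  n0⇒n0
[53] read 'b'  n0⇒n0
[54] read 'e'  n0⇒n3
[55] read 'd'  n3⇒n4
[56] read 'd'  n4⇒n5
[57] read 'a'  n5⇒n6
[58] read 'd'  n6⇒n7  emit P1@[54:58]
[59] read 'a'  n7⇒n0 (fail-walked)
[60] read 'e'  n0⇒n3
[61] read 'd'  n3⇒n4
[62] read 'd'  n4⇒n5

Result: [[1,0],[6,0],[14,1],[20,1],[22,0],[23,0],[28,1],[32,0],[36,0],[41,1],[43,0],[48,1],[58,1]]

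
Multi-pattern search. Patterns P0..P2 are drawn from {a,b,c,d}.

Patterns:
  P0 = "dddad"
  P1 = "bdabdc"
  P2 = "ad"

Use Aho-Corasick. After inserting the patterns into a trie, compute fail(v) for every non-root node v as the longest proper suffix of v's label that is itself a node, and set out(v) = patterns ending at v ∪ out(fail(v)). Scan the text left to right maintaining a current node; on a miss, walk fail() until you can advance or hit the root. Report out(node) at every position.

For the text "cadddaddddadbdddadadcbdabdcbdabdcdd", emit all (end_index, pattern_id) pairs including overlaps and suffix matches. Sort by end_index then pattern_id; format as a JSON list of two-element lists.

Build:
Trie nodes:
  0='ε' goto a→12 b→6 d→1
  1='d' goto d→2
  2='dd' goto d→3
  3='ddd' goto a→4
  4='ddda' goto d→5
  5='dddad' goto ·  ←P0
  6='b' goto d→7
  7='bd' goto a→8
  8='bda' goto b→9
  9='bdab' goto d→10
  10='bdabd' goto c→11
  11='bdabdc' goto ·  ←P1
  12='a' goto d→13
  13='ad' goto ·  ←P2

BFS fail/out derivation:
  n1('d'): parent n0 fail=0; on 'd' 0 → fail=0;  out ∅∪∅=∅
  n6('b'): parent n0 fail=0; on 'b' 0 → fail=0;  out ∅∪∅=∅
  n12('a'): parent n0 fail=0; on 'a' 0 → fail=0;  out ∅∪∅=∅
  n2('dd'): parent n1 fail=0; on 'd' 0 → fail=1;  out ∅∪∅=∅
  n7('bd'): parent n6 fail=0; on 'd' 0 → fail=1;  out ∅∪∅=∅
  n13('ad'): parent n12 fail=0; on 'd' 0 → fail=1;  out {2}∪∅={2}
  n3('ddd'): parent n2 fail=1; on 'd' 1 → fail=2;  out ∅∪∅=∅
  n8('bda'): parent n7 fail=1; on 'a' 1→0 → fail=12;  out ∅∪∅=∅
  n4('ddda'): parent n3 fail=2; on 'a' 2→1→0 → fail=12;  out ∅∪∅=∅
  n9('bdab'): parent n8 fail=12; on 'b' 12→0 → fail=6;  out ∅∪∅=∅
  n5('dddad'): parent n4 fail=12; on 'd' 12 → fail=13;  out {0}∪{2}={0,2}
  n10('bdabd'): parent n9 fail=6; on 'd' 6 → fail=7;  out ∅∪∅=∅
  n11('bdabdc'): parent n10 fail=7; on 'c' 7→1→0 → fail=0;  out {1}∪∅={1}

Run:
[0] read 'c'  n0⇒n0
[1] read 'a'  n0⇒n12
[2] read 'd'  n12⇒n13  → match P2@[1:2]
[3] read 'd'  n13⇒n2 ·f
[4] read 'd'  n2⇒n3
[5] read 'a'  n3⇒n4
[6] read 'd'  n4⇒n5  → match P0@[2:6],P2@[5:6]
[7] read 'd'  n5⇒n2 ·f
[8] read 'd'  n2⇒n3
[9] read 'd'  n3⇒n3 ·f
[10] read 'a'  n3⇒n4
[11] read 'd'  n4⇒n5  → match P0@[7:11],P2@[10:11]
[12] read 'b'  n5⇒n6 ·f
[13] read 'd'  n6⇒n7
[14] read 'd'  n7⇒n2 ·f
[15] read 'd'  n2⇒n3
[16] read 'a'  n3⇒n4
[17] read 'd'  n4⇒n5  → match P0@[13:17],P2@[16:17]
[18] read 'a'  n5⇒n12 ·f
[19] read 'd'  n12⇒n13  → match P2@[18:19]
[20] read 'c'  n13⇒n0 ·f
[21] read 'b'  n0⇒n6
[22] read 'd'  n6⇒n7
[23] read 'a'  n7⇒n8
[24] read 'b'  n8⇒n9
[25] read 'd'  n9⇒n10
[26] read 'c'  n10⇒n11  → match P1@[21:26]
[27] read 'b'  n11⇒n6 ·f
[28] read 'd'  n6⇒n7
[29] read 'a'  n7⇒n8
[30] read 'b'  n8⇒n9
[31] read 'd'  n9⇒n10
[32] read 'c'  n10⇒n11  → match P1@[27:32]
[33] read 'd'  n11⇒n1 ·f
[34] read 'd'  n1⇒n2

Matches: [[2,2],[6,0],[6,2],[11,0],[11,2],[17,0],[17,2],[19,2],[26,1],[32,1]]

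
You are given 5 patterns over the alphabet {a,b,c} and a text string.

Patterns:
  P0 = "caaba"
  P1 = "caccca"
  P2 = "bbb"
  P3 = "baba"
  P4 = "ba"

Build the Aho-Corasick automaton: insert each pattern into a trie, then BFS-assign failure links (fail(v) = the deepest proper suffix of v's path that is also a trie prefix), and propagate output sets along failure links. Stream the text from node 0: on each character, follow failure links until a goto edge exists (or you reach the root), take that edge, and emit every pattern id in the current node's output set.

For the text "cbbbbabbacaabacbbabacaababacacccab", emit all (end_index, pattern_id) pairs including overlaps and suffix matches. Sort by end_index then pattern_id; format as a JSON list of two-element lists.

Build automaton:
Trie nodes:
  0='ε' goto b→10 c→1
  1='c' goto a→2
  2='ca' goto a→3 c→6
  3='caa' goto b→4
  4='caab' goto a→5
  5='caaba' goto ·  [P0 ends]
  6='cac' goto c→7
  7='cacc' goto c→8
  8='caccc' goto a→9
  9='caccca' goto ·  [P1 ends]
  10='b' goto a→13 b→11
  11='bb' goto b→12
  12='bbb' goto ·  [P2 ends]
  13='ba' goto b→14  [P4 ends]
  14='bab' goto a→15
  15='baba' goto ·  [P3 ends]

Failure links (BFS by depth):
  fail(1) 'c': from fail(0)=0 chase 'c': 0 ⇒ 0;  out=∅∪out(0)=∅
  fail(10) 'b': from fail(0)=0 chase 'b': 0 ⇒ 0;  out=∅∪out(0)=∅
  fail(2) 'ca': from fail(1)=0 chase 'a': 0 ⇒ 0;  out=∅∪out(0)=∅
  fail(11) 'bb': from fail(10)=0 chase 'b': 0 ⇒ 10;  out=∅∪out(10)=∅
  fail(13) 'ba': from fail(10)=0 chase 'a': 0 ⇒ 0;  out={4}∪out(0)={4}
  fail(3) 'caa': from fail(2)=0 chase 'a': 0 ⇒ 0;  out=∅∪out(0)=∅
  fail(6) 'cac': from fail(2)=0 chase 'c': 0 ⇒ 1;  out=∅∪out(1)=∅
  fail(12) 'bbb': from fail(11)=10 chase 'b': 10 ⇒ 11;  out={2}∪out(11)={2}
  fail(14) 'bab': from fail(13)=0 chase 'b': 0 ⇒ 10;  out=∅∪out(10)=∅
  fail(4) 'caab': from fail(3)=0 chase 'b': 0 ⇒ 10;  out=∅∪out(10)=∅
  fail(7) 'cacc': from fail(6)=1 chase 'c': 1→0 ⇒ 1;  out=∅∪out(1)=∅
  fail(15) 'baba': from fail(14)=10 chase 'a': 10 ⇒ 13;  out={3}∪out(13)={3,4}
  fail(5) 'caaba': from fail(4)=10 chase 'a': 10 ⇒ 13;  out={0}∪out(13)={0,4}
  fail(8) 'caccc': from fail(7)=1 chase 'c': 1→0 ⇒ 1;  out=∅∪out(1)=∅
  fail(9) 'caccca': from fail(8)=1 chase 'a': 1 ⇒ 2;  out={1}∪out(2)={1}

Text stream:
pos 0 'c': at 1
pos 1 'b': at 10 (via fail)
pos 2 'b': at 11
pos 3 'b': at 12  emit P2@[1:3]
pos 4 'b': at 12 (via fail)  emit P2@[2:4]
pos 5 'a': at 13 (via fail)  emit P4@[4:5]
pos 6 'b': at 14
pos 7 'b': at 11 (via fail)
pos 8 'a': at 13 (via fail)  emit P4@[7:8]
pos 9 'c': at 1 (via fail)
pos 10 'a': at 2
pos 11 'a': at 3
pos 12 'b': at 4
pos 13 'a': at 5  emit P0@[9:13],P4@[12:13]
pos 14 'c': at 1 (via fail)
pos 15 'b': at 10 (via fail)
pos 16 'b': at 11
pos 17 'a': at 13 (via fail)  emit P4@[16:17]
pos 18 'b': at 14
pos 19 'a': at 15  emit P3@[16:19],P4@[18:19]
pos 20 'c': at 1 (via fail)
pos 21 'a': at 2
pos 22 'a': at 3
pos 23 'b': at 4
pos 24 'a': at 5  emit P0@[20:24],P4@[23:24]
pos 25 'b': at 14 (via fail)
pos 26 'a': at 15  emit P3@[23:26],P4@[25:26]
pos 27 'c': at 1 (via fail)
pos 28 'a': at 2
pos 29 'c': at 6
pos 30 'c': at 7
pos 31 'c': at 8
pos 32 'a': at 9  emit P1@[27:32]
pos 33 'b': at 10 (via fail)

All matches (sorted): [[3,2],[4,2],[5,4],[8,4],[13,0],[13,4],[17,4],[19,3],[19,4],[24,0],[24,4],[26,3],[26,4],[32,1]]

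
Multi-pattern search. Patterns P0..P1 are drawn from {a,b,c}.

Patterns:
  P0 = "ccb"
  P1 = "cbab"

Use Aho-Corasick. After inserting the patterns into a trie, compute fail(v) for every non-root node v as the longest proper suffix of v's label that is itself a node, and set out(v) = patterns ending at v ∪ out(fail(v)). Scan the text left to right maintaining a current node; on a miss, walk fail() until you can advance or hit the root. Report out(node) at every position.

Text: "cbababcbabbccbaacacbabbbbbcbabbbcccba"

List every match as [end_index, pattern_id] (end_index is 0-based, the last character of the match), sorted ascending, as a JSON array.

Construct AC machine:
Trie (insert patterns):
  n0 'ε': c→1
  n1 'c': b→4 c→2
  n2 'cc': b→3
  n3 'ccb': ·  [P0 ends]
  n4 'cb': a→5
  n5 'cba': b→6
  n6 'cbab': ·  [P1 ends]

Failure links (BFS by depth):
  n1('c'): parent n0 fail=0; on 'c' 0 → fail=0;  out ∅∪∅=∅
  n2('cc'): parent n1 fail=0; on 'c' 0 → fail=1;  out ∅∪∅=∅
  n4('cb'): parent n1 fail=0; on 'b' 0 → fail=0;  out ∅∪∅=∅
  n3('ccb'): parent n2 fail=1; on 'b' 1 → fail=4;  out {0}∪∅={0}
  n5('cba'): parent n4 fail=0; on 'a' 0 → fail=0;  out ∅∪∅=∅
  n6('cbab'): parent n5 fail=0; on 'b' 0 → fail=0;  out {1}∪∅={1}

Scan:
i=0 'c': node 0→1
i=1 'b': node 1→4
i=2 'a': node 4→5
i=3 'b': node 5→6  emit P1@[0:3]
i=4 'a': node 6→0 ·f
i=5 'b': node 0→0
i=6 'c': node 0→1
i=7 'b': node 1→4
i=8 'a': node 4→5
i=9 'b': node 5→6  emit P1@[6:9]
i=10 'b': node 6→0 ·f
i=11 'c': node 0→1
i=12 'c': node 1→2
i=13 'b': node 2→3  emit P0@[11:13]
i=14 'a': node 3→5 ·f
i=15 'a': node 5→0 ·f
i=16 'c': node 0→1
i=17 'a': node 1→0 ·f
i=18 'c': node 0→1
i=19 'b': node 1→4
i=20 'a': node 4→5
i=21 'b': node 5→6  emit P1@[18:21]
i=22 'b': node 6→0 ·f
i=23 'b': node 0→0
i=24 'b': node 0→0
i=25 'b': node 0→0
i=26 'c': node 0→1
i=27 'b': node 1→4
i=28 'a': node 4→5
i=29 'b': node 5→6  emit P1@[26:29]
i=30 'b': node 6→0 ·f
i=31 'b': node 0→0
i=32 'c': node 0→1
i=33 'c': node 1→2
i=34 'c': node 2→2 ·f
i=35 'b': node 2→3  emit P0@[33:35]
i=36 'a': node 3→5 ·f

All matches (sorted): [[3,1],[9,1],[13,0],[21,1],[29,1],[35,0]]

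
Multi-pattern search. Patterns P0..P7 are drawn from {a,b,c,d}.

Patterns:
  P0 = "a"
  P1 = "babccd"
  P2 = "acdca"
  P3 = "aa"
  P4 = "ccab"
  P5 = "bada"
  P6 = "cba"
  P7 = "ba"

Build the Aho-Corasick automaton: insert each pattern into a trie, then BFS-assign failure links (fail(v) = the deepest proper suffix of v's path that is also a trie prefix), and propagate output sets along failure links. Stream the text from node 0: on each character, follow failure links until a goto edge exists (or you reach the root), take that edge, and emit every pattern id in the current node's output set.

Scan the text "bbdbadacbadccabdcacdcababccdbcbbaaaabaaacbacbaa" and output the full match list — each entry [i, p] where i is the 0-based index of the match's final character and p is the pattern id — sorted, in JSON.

Construct AC machine:
Trie (insert patterns):
  0='ε' goto a→1 b→2 c→13
  1='a' goto a→12 c→8  [P0 ends]
  2='b' goto a→3
  3='ba' goto b→4 d→17  [P7 ends]
  4='bab' goto c→5
  5='babc' goto c→6
  6='babcc' goto d→7
  7='babccd' goto ·  [P1 ends]
  8='ac' goto d→9
  9='acd' goto c→10
  10='acdc' goto a→11
  11='acdca' goto ·  [P2 ends]
  12='aa' goto ·  [P3 ends]
  13='c' goto b→19 c→14
  14='cc' goto a→15
  15='cca' goto b→16
  16='ccab' goto ·  [P4 ends]
  17='bad' goto a→18
  18='bada' goto ·  [P5 ends]
  19='cb' goto a→20
  20='cba' goto ·  [P6 ends]

BFS fail/out derivation:
  fail(1) 'a': from fail(0)=0 chase 'a': 0 ⇒ 0;  out={0}∪out(0)={0}
  fail(2) 'b': from fail(0)=0 chase 'b': 0 ⇒ 0;  out=∅∪out(0)=∅
  fail(13) 'c': from fail(0)=0 chase 'c': 0 ⇒ 0;  out=∅∪out(0)=∅
  fail(3) 'ba': from fail(2)=0 chase 'a': 0 ⇒ 1;  out={7}∪out(1)={0,7}
  fail(8) 'ac': from fail(1)=0 chase 'c': 0 ⇒ 13;  out=∅∪out(13)=∅
  fail(12) 'aa': from fail(1)=0 chase 'a': 0 ⇒ 1;  out={3}∪out(1)={0,3}
  fail(14) 'cc': from fail(13)=0 chase 'c': 0 ⇒ 13;  out=∅∪out(13)=∅
  fail(19) 'cb': from fail(13)=0 chase 'b': 0 ⇒ 2;  out=∅∪out(2)=∅
  fail(4) 'bab': from fail(3)=1 chase 'b': 1→0 ⇒ 2;  out=∅∪out(2)=∅
  fail(9) 'acd': from fail(8)=13 chase 'd': 13→0 ⇒ 0;  out=∅∪out(0)=∅
  fail(15) 'cca': from fail(14)=13 chase 'a': 13→0 ⇒ 1;  out=∅∪out(1)={0}
  fail(17) 'bad': from fail(3)=1 chase 'd': 1→0 ⇒ 0;  out=∅∪out(0)=∅
  fail(20) 'cba': from fail(19)=2 chase 'a': 2 ⇒ 3;  out={6}∪out(3)={0,6,7}
  fail(5) 'babc': from fail(4)=2 chase 'c': 2→0 ⇒ 13;  out=∅∪out(13)=∅
  fail(10) 'acdc': from fail(9)=0 chase 'c': 0 ⇒ 13;  out=∅∪out(13)=∅
  fail(16) 'ccab': from fail(15)=1 chase 'b': 1→0 ⇒ 2;  out={4}∪out(2)={4}
  fail(18) 'bada': from fail(17)=0 chase 'a': 0 ⇒ 1;  out={5}∪out(1)={0,5}
  fail(6) 'babcc': from fail(5)=13 chase 'c': 13 ⇒ 14;  out=∅∪out(14)=∅
  fail(11) 'acdca': from fail(10)=13 chase 'a': 13→0 ⇒ 1;  out={2}∪out(1)={0,2}
  fail(7) 'babccd': from fail(6)=14 chase 'd': 14→13→0 ⇒ 0;  out={1}∪out(0)={1}

Text stream:
[0] read 'b'  n0⇒n2
[1] read 'b'  n2⇒n2 ·f
[2] read 'd'  n2⇒n0 ·f
[3] read 'b'  n0⇒n2
[4] read 'a'  n2⇒n3  emit P0@[4:4],P7@[3:4]
[5] read 'd'  n3⇒n17
[6] read 'a'  n17⇒n18  emit P0@[6:6],P5@[3:6]
[7] read 'c'  n18⇒n8 ·f
[8] read 'b'  n8⇒n19 ·f
[9] read 'a'  n19⇒n20  emit P0@[9:9],P6@[7:9],P7@[8:9]
[10] read 'd'  n20⇒n17 ·f
[11] read 'c'  n17⇒n13 ·f
[12] read 'c'  n13⇒n14
[13] read 'a'  n14⇒n15  emit P0@[13:13]
[14] read 'b'  n15⇒n16  emit P4@[11:14]
[15] read 'd'  n16⇒n0 ·f
[16] read 'c'  n0⇒n13
[17] read 'a'  n13⇒n1 ·f  emit P0@[17:17]
[18] read 'c'  n1⇒n8
[19] read 'd'  n8⇒n9
[20] read 'c'  n9⇒n10
[21] read 'a'  n10⇒n11  emit P0@[21:21],P2@[17:21]
[22] read 'b'  n11⇒n2 ·f
[23] read 'a'  n2⇒n3  emit P0@[23:23],P7@[22:23]
[24] read 'b'  n3⇒n4
[25] read 'c'  n4⇒n5
[26] read 'c'  n5⇒n6
[27] read 'd'  n6⇒n7  emit P1@[22:27]
[28] read 'b'  n7⇒n2 ·f
[29] read 'c'  n2⇒n13 ·f
[30] read 'b'  n13⇒n19
[31] read 'b'  n19⇒n2 ·f
[32] read 'a'  n2⇒n3  emit P0@[32:32],P7@[31:32]
[33] read 'a'  n3⇒n12 ·f  emit P0@[33:33],P3@[32:33]
[34] read 'a'  n12⇒n12 ·f  emit P0@[34:34],P3@[33:34]
[35] read 'a'  n12⇒n12 ·f  emit P0@[35:35],P3@[34:35]
[36] read 'b'  n12⇒n2 ·f
[37] read 'a'  n2⇒n3  emit P0@[37:37],P7@[36:37]
[38] read 'a'  n3⇒n12 ·f  emit P0@[38:38],P3@[37:38]
[39] read 'a'  n12⇒n12 ·f  emit P0@[39:39],P3@[38:39]
[40] read 'c'  n12⇒n8 ·f
[41] read 'b'  n8⇒n19 ·f
[42] read 'a'  n19⇒n20  emit P0@[42:42],P6@[40:42],P7@[41:42]
[43] read 'c'  n20⇒n8 ·f
[44] read 'b'  n8⇒n19 ·f
[45] read 'a'  n19⇒n20  emit P0@[45:45],P6@[43:45],P7@[44:45]
[46] read 'a'  n20⇒n12 ·f  emit P0@[46:46],P3@[45:46]

Matches: [[4,0],[4,7],[6,0],[6,5],[9,0],[9,6],[9,7],[13,0],[14,4],[17,0],[21,0],[21,2],[23,0],[23,7],[27,1],[32,0],[32,7],[33,0],[33,3],[34,0],[34,3],[35,0],[35,3],[37,0],[37,7],[38,0],[38,3],[39,0],[39,3],[42,0],[42,6],[42,7],[45,0],[45,6],[45,7],[46,0],[46,3]]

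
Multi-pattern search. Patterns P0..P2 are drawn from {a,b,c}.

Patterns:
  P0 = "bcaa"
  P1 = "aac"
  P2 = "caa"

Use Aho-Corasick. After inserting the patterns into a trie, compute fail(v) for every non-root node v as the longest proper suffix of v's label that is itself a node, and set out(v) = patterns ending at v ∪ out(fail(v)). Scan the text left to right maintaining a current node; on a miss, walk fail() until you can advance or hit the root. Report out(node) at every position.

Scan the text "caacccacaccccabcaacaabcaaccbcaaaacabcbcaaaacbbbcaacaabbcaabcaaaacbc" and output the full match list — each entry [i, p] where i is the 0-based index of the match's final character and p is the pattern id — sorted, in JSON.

Build:
Trie nodes:
  n0 'ε': a→5 b→1 c→8
  n1 'b': c→2
  n2 'bc': a→3
  n3 'bca': a→4
  n4 'bcaa': ·  ←P0
  n5 'a': a→6
  n6 'aa': c→7
  n7 'aac': ·  ←P1
  n8 'c': a→9
  n9 'ca': a→10
  n10 'caa': ·  ←P2

Failure links (BFS by depth):
  n1('b'): parent n0 fail=0; on 'b' 0 → fail=0;  out ∅∪∅=∅
  n5('a'): parent n0 fail=0; on 'a' 0 → fail=0;  out ∅∪∅=∅
  n8('c'): parent n0 fail=0; on 'c' 0 → fail=0;  out ∅∪∅=∅
  n2('bc'): parent n1 fail=0; on 'c' 0 → fail=8;  out ∅∪∅=∅
  n6('aa'): parent n5 fail=0; on 'a' 0 → fail=5;  out ∅∪∅=∅
  n9('ca'): parent n8 fail=0; on 'a' 0 → fail=5;  out ∅∪∅=∅
  n3('bca'): parent n2 fail=8; on 'a' 8 → fail=9;  out ∅∪∅=∅
  n7('aac'): parent n6 fail=5; on 'c' 5→0 → fail=8;  out {1}∪∅={1}
  n10('caa'): parent n9 fail=5; on 'a' 5 → fail=6;  out {2}∪∅={2}
  n4('bcaa'): parent n3 fail=9; on 'a' 9 → fail=10;  out {0}∪{2}={0,2}

Run:
pos 0 'c': at 8
pos 1 'a': at 9
pos 2 'a': at 10  emit P2@[0:2]
pos 3 'c': at 7 (via fail)  emit P1@[1:3]
pos 4 'c': at 8 (via fail)
pos 5 'c': at 8 (via fail)
pos 6 'a': at 9
pos 7 'c': at 8 (via fail)
pos 8 'a': at 9
pos 9 'c': at 8 (via fail)
pos 10 'c': at 8 (via fail)
pos 11 'c': at 8 (via fail)
pos 12 'c': at 8 (via fail)
pos 13 'a': at 9
pos 14 'b': at 1 (via fail)
pos 15 'c': at 2
pos 16 'a': at 3
pos 17 'a': at 4  emit P0@[14:17],P2@[15:17]
pos 18 'c': at 7 (via fail)  emit P1@[16:18]
pos 19 'a': at 9 (via fail)
pos 20 'a': at 10  emit P2@[18:20]
pos 21 'b': at 1 (via fail)
pos 22 'c': at 2
pos 23 'a': at 3
pos 24 'a': at 4  emit P0@[21:24],P2@[22:24]
pos 25 'c': at 7 (via fail)  emit P1@[23:25]
pos 26 'c': at 8 (via fail)
pos 27 'b': at 1 (via fail)
pos 28 'c': at 2
pos 29 'a': at 3
pos 30 'a': at 4  emit P0@[27:30],P2@[28:30]
pos 31 'a': at 6 (via fail)
pos 32 'a': at 6 (via fail)
pos 33 'c': at 7  emit P1@[31:33]
pos 34 'a': at 9 (via fail)
pos 35 'b': at 1 (via fail)
pos 36 'c': at 2
pos 37 'b': at 1 (via fail)
pos 38 'c': at 2
pos 39 'a': at 3
pos 40 'a': at 4  emit P0@[37:40],P2@[38:40]
pos 41 'a': at 6 (via fail)
pos 42 'a': at 6 (via fail)
pos 43 'c': at 7  emit P1@[41:43]
pos 44 'b': at 1 (via fail)
pos 45 'b': at 1 (via fail)
pos 46 'b': at 1 (via fail)
pos 47 'c': at 2
pos 48 'a': at 3
pos 49 'a': at 4  emit P0@[46:49],P2@[47:49]
pos 50 'c': at 7 (via fail)  emit P1@[48:50]
pos 51 'a': at 9 (via fail)
pos 52 'a': at 10  emit P2@[50:52]
pos 53 'b': at 1 (via fail)
pos 54 'b': at 1 (via fail)
pos 55 'c': at 2
pos 56 'a': at 3
pos 57 'a': at 4  emit P0@[54:57],P2@[55:57]
pos 58 'b': at 1 (via fail)
pos 59 'c': at 2
pos 60 'a': at 3
pos 61 'a': at 4  emit P0@[58:61],P2@[59:61]
pos 62 'a': at 6 (via fail)
pos 63 'a': at 6 (via fail)
pos 64 'c': at 7  emit P1@[62:64]
pos 65 'b': at 1 (via fail)
pos 66 'c': at 2

All matches (sorted): [[2,2],[3,1],[17,0],[17,2],[18,1],[20,2],[24,0],[24,2],[25,1],[30,0],[30,2],[33,1],[40,0],[40,2],[43,1],[49,0],[49,2],[50,1],[52,2],[57,0],[57,2],[61,0],[61,2],[64,1]]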